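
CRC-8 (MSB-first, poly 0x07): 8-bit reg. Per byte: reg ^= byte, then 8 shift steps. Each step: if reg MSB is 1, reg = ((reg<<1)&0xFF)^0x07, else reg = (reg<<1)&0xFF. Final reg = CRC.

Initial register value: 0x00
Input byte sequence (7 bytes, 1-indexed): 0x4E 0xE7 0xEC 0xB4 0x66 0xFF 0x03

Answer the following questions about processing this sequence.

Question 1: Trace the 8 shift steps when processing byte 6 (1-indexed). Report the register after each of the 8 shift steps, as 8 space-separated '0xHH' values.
Answer: 0xF2 0xE3 0xC1 0x85 0x0D 0x1A 0x34 0x68

Derivation:
After byte 1 (0x4E): reg=0xED
After byte 2 (0xE7): reg=0x36
After byte 3 (0xEC): reg=0x08
After byte 4 (0xB4): reg=0x3D
After byte 5 (0x66): reg=0x86
Register before byte 6: 0x86
After XOR with byte 0xFF: 0x79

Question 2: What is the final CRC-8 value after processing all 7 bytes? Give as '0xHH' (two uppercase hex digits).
After byte 1 (0x4E): reg=0xED
After byte 2 (0xE7): reg=0x36
After byte 3 (0xEC): reg=0x08
After byte 4 (0xB4): reg=0x3D
After byte 5 (0x66): reg=0x86
After byte 6 (0xFF): reg=0x68
After byte 7 (0x03): reg=0x16

Answer: 0x16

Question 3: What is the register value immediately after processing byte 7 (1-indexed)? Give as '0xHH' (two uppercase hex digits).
Answer: 0x16

Derivation:
After byte 1 (0x4E): reg=0xED
After byte 2 (0xE7): reg=0x36
After byte 3 (0xEC): reg=0x08
After byte 4 (0xB4): reg=0x3D
After byte 5 (0x66): reg=0x86
After byte 6 (0xFF): reg=0x68
After byte 7 (0x03): reg=0x16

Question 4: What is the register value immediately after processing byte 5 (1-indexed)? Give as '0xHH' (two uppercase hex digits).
Answer: 0x86

Derivation:
After byte 1 (0x4E): reg=0xED
After byte 2 (0xE7): reg=0x36
After byte 3 (0xEC): reg=0x08
After byte 4 (0xB4): reg=0x3D
After byte 5 (0x66): reg=0x86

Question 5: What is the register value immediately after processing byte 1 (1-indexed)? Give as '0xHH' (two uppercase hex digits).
After byte 1 (0x4E): reg=0xED

Answer: 0xED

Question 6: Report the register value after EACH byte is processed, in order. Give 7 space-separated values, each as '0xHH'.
0xED 0x36 0x08 0x3D 0x86 0x68 0x16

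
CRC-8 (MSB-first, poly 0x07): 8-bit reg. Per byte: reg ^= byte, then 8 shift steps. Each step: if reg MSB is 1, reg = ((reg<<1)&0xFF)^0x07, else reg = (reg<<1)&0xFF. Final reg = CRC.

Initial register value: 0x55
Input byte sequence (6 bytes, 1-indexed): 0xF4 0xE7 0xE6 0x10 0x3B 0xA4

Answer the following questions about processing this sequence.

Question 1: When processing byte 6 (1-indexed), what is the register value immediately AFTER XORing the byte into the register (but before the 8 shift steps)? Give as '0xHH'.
Answer: 0x76

Derivation:
Register before byte 6: 0xD2
Byte 6: 0xA4
0xD2 XOR 0xA4 = 0x76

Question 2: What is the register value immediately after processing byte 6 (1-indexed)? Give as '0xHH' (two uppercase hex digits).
After byte 1 (0xF4): reg=0x6E
After byte 2 (0xE7): reg=0xB6
After byte 3 (0xE6): reg=0xB7
After byte 4 (0x10): reg=0x7C
After byte 5 (0x3B): reg=0xD2
After byte 6 (0xA4): reg=0x45

Answer: 0x45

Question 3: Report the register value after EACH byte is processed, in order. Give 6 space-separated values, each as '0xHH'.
0x6E 0xB6 0xB7 0x7C 0xD2 0x45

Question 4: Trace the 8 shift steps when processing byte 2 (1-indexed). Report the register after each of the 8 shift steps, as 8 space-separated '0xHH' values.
After byte 1 (0xF4): reg=0x6E
Register before byte 2: 0x6E
After XOR with byte 0xE7: 0x89

Answer: 0x15 0x2A 0x54 0xA8 0x57 0xAE 0x5B 0xB6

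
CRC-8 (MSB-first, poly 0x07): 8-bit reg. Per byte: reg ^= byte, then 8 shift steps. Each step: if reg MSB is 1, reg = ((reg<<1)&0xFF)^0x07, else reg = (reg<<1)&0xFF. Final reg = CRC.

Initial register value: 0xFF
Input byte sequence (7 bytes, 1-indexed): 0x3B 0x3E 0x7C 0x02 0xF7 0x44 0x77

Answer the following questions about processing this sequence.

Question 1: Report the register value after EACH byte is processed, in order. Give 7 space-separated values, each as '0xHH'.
0x52 0x03 0x7A 0x6F 0xC1 0x92 0xB5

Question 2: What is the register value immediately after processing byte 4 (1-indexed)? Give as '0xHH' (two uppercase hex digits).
After byte 1 (0x3B): reg=0x52
After byte 2 (0x3E): reg=0x03
After byte 3 (0x7C): reg=0x7A
After byte 4 (0x02): reg=0x6F

Answer: 0x6F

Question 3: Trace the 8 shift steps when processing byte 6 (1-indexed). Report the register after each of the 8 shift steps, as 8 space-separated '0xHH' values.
After byte 1 (0x3B): reg=0x52
After byte 2 (0x3E): reg=0x03
After byte 3 (0x7C): reg=0x7A
After byte 4 (0x02): reg=0x6F
After byte 5 (0xF7): reg=0xC1
Register before byte 6: 0xC1
After XOR with byte 0x44: 0x85

Answer: 0x0D 0x1A 0x34 0x68 0xD0 0xA7 0x49 0x92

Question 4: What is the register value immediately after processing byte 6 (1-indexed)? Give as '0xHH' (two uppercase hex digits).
Answer: 0x92

Derivation:
After byte 1 (0x3B): reg=0x52
After byte 2 (0x3E): reg=0x03
After byte 3 (0x7C): reg=0x7A
After byte 4 (0x02): reg=0x6F
After byte 5 (0xF7): reg=0xC1
After byte 6 (0x44): reg=0x92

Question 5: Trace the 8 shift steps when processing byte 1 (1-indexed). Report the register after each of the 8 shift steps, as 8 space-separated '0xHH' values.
Register before byte 1: 0xFF
After XOR with byte 0x3B: 0xC4

Answer: 0x8F 0x19 0x32 0x64 0xC8 0x97 0x29 0x52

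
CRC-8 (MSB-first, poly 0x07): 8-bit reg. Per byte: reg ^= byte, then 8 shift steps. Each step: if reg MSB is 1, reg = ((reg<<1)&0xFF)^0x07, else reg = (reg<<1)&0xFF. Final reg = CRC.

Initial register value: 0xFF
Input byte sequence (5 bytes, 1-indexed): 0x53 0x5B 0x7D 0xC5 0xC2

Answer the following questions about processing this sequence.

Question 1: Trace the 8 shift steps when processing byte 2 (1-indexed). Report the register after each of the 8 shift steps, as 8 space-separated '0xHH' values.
After byte 1 (0x53): reg=0x4D
Register before byte 2: 0x4D
After XOR with byte 0x5B: 0x16

Answer: 0x2C 0x58 0xB0 0x67 0xCE 0x9B 0x31 0x62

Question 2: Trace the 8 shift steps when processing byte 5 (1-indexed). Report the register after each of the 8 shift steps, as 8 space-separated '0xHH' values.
After byte 1 (0x53): reg=0x4D
After byte 2 (0x5B): reg=0x62
After byte 3 (0x7D): reg=0x5D
After byte 4 (0xC5): reg=0xC1
Register before byte 5: 0xC1
After XOR with byte 0xC2: 0x03

Answer: 0x06 0x0C 0x18 0x30 0x60 0xC0 0x87 0x09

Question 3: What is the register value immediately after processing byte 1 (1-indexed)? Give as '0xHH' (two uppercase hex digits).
After byte 1 (0x53): reg=0x4D

Answer: 0x4D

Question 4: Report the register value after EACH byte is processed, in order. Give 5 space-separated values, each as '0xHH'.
0x4D 0x62 0x5D 0xC1 0x09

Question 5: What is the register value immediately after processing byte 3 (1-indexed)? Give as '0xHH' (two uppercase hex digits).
Answer: 0x5D

Derivation:
After byte 1 (0x53): reg=0x4D
After byte 2 (0x5B): reg=0x62
After byte 3 (0x7D): reg=0x5D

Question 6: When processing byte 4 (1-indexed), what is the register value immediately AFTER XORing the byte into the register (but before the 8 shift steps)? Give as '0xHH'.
Register before byte 4: 0x5D
Byte 4: 0xC5
0x5D XOR 0xC5 = 0x98

Answer: 0x98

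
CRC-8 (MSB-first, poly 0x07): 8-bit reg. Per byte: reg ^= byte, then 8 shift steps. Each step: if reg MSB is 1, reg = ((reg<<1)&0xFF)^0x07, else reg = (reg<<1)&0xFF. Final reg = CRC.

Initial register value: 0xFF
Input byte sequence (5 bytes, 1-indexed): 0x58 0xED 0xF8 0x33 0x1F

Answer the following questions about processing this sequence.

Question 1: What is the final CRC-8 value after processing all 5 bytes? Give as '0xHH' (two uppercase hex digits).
Answer: 0xE6

Derivation:
After byte 1 (0x58): reg=0x7C
After byte 2 (0xED): reg=0xFE
After byte 3 (0xF8): reg=0x12
After byte 4 (0x33): reg=0xE7
After byte 5 (0x1F): reg=0xE6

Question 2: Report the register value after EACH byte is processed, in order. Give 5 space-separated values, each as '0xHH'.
0x7C 0xFE 0x12 0xE7 0xE6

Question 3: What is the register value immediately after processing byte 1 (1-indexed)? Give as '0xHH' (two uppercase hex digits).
After byte 1 (0x58): reg=0x7C

Answer: 0x7C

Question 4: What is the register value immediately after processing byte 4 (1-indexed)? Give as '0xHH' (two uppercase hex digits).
Answer: 0xE7

Derivation:
After byte 1 (0x58): reg=0x7C
After byte 2 (0xED): reg=0xFE
After byte 3 (0xF8): reg=0x12
After byte 4 (0x33): reg=0xE7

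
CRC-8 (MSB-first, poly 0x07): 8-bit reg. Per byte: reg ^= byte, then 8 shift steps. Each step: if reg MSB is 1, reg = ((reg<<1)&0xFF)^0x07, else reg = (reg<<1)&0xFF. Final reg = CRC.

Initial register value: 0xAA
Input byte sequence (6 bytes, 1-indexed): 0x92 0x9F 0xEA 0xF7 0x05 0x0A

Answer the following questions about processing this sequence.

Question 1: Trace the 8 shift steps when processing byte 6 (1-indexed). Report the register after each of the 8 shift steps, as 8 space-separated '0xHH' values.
After byte 1 (0x92): reg=0xA8
After byte 2 (0x9F): reg=0x85
After byte 3 (0xEA): reg=0x0A
After byte 4 (0xF7): reg=0xFD
After byte 5 (0x05): reg=0xE6
Register before byte 6: 0xE6
After XOR with byte 0x0A: 0xEC

Answer: 0xDF 0xB9 0x75 0xEA 0xD3 0xA1 0x45 0x8A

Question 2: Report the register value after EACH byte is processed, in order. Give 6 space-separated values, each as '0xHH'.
0xA8 0x85 0x0A 0xFD 0xE6 0x8A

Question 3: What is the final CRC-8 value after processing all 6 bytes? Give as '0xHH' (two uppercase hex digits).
Answer: 0x8A

Derivation:
After byte 1 (0x92): reg=0xA8
After byte 2 (0x9F): reg=0x85
After byte 3 (0xEA): reg=0x0A
After byte 4 (0xF7): reg=0xFD
After byte 5 (0x05): reg=0xE6
After byte 6 (0x0A): reg=0x8A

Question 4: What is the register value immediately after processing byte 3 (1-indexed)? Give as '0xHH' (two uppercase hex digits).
After byte 1 (0x92): reg=0xA8
After byte 2 (0x9F): reg=0x85
After byte 3 (0xEA): reg=0x0A

Answer: 0x0A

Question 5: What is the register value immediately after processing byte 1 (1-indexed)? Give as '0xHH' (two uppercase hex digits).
Answer: 0xA8

Derivation:
After byte 1 (0x92): reg=0xA8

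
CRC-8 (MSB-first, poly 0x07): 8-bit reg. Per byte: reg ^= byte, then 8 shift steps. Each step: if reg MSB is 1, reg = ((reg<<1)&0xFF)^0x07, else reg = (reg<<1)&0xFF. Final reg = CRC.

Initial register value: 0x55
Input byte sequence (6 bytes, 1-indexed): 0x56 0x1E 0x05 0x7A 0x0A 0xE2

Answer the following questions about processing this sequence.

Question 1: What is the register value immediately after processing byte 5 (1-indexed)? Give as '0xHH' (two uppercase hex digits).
Answer: 0xD3

Derivation:
After byte 1 (0x56): reg=0x09
After byte 2 (0x1E): reg=0x65
After byte 3 (0x05): reg=0x27
After byte 4 (0x7A): reg=0x94
After byte 5 (0x0A): reg=0xD3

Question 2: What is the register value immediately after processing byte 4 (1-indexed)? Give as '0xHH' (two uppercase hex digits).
After byte 1 (0x56): reg=0x09
After byte 2 (0x1E): reg=0x65
After byte 3 (0x05): reg=0x27
After byte 4 (0x7A): reg=0x94

Answer: 0x94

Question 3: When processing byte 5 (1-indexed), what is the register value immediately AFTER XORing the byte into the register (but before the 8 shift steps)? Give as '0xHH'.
Answer: 0x9E

Derivation:
Register before byte 5: 0x94
Byte 5: 0x0A
0x94 XOR 0x0A = 0x9E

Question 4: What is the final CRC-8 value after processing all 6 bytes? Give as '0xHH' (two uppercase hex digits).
Answer: 0x97

Derivation:
After byte 1 (0x56): reg=0x09
After byte 2 (0x1E): reg=0x65
After byte 3 (0x05): reg=0x27
After byte 4 (0x7A): reg=0x94
After byte 5 (0x0A): reg=0xD3
After byte 6 (0xE2): reg=0x97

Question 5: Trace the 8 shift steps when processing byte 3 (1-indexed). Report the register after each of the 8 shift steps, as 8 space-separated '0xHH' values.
After byte 1 (0x56): reg=0x09
After byte 2 (0x1E): reg=0x65
Register before byte 3: 0x65
After XOR with byte 0x05: 0x60

Answer: 0xC0 0x87 0x09 0x12 0x24 0x48 0x90 0x27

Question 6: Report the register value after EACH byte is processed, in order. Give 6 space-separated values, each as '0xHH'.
0x09 0x65 0x27 0x94 0xD3 0x97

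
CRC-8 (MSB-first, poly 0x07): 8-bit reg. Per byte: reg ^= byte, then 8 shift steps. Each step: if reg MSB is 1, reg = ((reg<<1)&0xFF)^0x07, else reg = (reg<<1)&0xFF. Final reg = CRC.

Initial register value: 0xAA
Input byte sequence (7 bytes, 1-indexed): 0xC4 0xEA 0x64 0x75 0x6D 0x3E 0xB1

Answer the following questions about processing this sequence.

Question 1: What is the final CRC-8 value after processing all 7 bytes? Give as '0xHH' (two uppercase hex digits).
After byte 1 (0xC4): reg=0x0D
After byte 2 (0xEA): reg=0xBB
After byte 3 (0x64): reg=0x13
After byte 4 (0x75): reg=0x35
After byte 5 (0x6D): reg=0x8F
After byte 6 (0x3E): reg=0x1E
After byte 7 (0xB1): reg=0x44

Answer: 0x44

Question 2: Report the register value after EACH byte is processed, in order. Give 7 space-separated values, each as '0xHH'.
0x0D 0xBB 0x13 0x35 0x8F 0x1E 0x44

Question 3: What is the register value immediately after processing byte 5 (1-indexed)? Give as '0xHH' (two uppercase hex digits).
Answer: 0x8F

Derivation:
After byte 1 (0xC4): reg=0x0D
After byte 2 (0xEA): reg=0xBB
After byte 3 (0x64): reg=0x13
After byte 4 (0x75): reg=0x35
After byte 5 (0x6D): reg=0x8F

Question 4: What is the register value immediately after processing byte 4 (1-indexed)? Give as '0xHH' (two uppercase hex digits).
After byte 1 (0xC4): reg=0x0D
After byte 2 (0xEA): reg=0xBB
After byte 3 (0x64): reg=0x13
After byte 4 (0x75): reg=0x35

Answer: 0x35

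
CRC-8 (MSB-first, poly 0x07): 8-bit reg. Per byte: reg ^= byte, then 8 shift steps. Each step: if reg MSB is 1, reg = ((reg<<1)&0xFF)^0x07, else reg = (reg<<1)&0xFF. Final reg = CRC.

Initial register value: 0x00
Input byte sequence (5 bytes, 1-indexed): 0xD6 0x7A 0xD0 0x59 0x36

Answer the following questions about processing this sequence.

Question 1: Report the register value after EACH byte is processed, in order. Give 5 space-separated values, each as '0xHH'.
0x2C 0xA5 0x4C 0x6B 0x94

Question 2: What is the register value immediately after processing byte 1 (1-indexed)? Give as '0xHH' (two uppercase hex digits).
After byte 1 (0xD6): reg=0x2C

Answer: 0x2C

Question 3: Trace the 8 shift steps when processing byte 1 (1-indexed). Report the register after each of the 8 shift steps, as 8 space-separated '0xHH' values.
Register before byte 1: 0x00
After XOR with byte 0xD6: 0xD6

Answer: 0xAB 0x51 0xA2 0x43 0x86 0x0B 0x16 0x2C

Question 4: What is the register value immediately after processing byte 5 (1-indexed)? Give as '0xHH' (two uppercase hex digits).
After byte 1 (0xD6): reg=0x2C
After byte 2 (0x7A): reg=0xA5
After byte 3 (0xD0): reg=0x4C
After byte 4 (0x59): reg=0x6B
After byte 5 (0x36): reg=0x94

Answer: 0x94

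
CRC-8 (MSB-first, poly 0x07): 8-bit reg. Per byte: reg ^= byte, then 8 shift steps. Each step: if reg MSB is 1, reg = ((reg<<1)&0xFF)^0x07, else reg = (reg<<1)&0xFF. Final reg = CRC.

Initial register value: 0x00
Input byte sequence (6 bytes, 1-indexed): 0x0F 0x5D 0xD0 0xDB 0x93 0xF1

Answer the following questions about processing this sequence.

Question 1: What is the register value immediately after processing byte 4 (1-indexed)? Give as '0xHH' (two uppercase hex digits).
Answer: 0xD2

Derivation:
After byte 1 (0x0F): reg=0x2D
After byte 2 (0x5D): reg=0x57
After byte 3 (0xD0): reg=0x9C
After byte 4 (0xDB): reg=0xD2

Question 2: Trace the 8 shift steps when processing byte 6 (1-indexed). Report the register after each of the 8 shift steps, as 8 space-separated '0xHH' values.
After byte 1 (0x0F): reg=0x2D
After byte 2 (0x5D): reg=0x57
After byte 3 (0xD0): reg=0x9C
After byte 4 (0xDB): reg=0xD2
After byte 5 (0x93): reg=0xC0
Register before byte 6: 0xC0
After XOR with byte 0xF1: 0x31

Answer: 0x62 0xC4 0x8F 0x19 0x32 0x64 0xC8 0x97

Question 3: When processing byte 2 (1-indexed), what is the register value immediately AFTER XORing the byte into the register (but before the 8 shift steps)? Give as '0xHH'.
Answer: 0x70

Derivation:
Register before byte 2: 0x2D
Byte 2: 0x5D
0x2D XOR 0x5D = 0x70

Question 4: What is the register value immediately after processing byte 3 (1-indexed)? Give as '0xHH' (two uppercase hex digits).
After byte 1 (0x0F): reg=0x2D
After byte 2 (0x5D): reg=0x57
After byte 3 (0xD0): reg=0x9C

Answer: 0x9C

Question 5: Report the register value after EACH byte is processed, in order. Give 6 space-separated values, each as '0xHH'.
0x2D 0x57 0x9C 0xD2 0xC0 0x97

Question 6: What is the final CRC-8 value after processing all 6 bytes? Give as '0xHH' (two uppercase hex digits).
After byte 1 (0x0F): reg=0x2D
After byte 2 (0x5D): reg=0x57
After byte 3 (0xD0): reg=0x9C
After byte 4 (0xDB): reg=0xD2
After byte 5 (0x93): reg=0xC0
After byte 6 (0xF1): reg=0x97

Answer: 0x97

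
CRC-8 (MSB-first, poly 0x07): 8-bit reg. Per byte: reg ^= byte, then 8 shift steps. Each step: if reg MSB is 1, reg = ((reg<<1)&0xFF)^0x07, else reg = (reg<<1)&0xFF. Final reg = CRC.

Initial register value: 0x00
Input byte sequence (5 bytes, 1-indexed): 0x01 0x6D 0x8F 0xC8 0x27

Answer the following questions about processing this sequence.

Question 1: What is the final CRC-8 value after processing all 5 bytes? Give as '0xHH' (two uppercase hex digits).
Answer: 0x35

Derivation:
After byte 1 (0x01): reg=0x07
After byte 2 (0x6D): reg=0x11
After byte 3 (0x8F): reg=0xD3
After byte 4 (0xC8): reg=0x41
After byte 5 (0x27): reg=0x35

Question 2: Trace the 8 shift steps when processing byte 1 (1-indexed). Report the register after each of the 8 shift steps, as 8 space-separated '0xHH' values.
Register before byte 1: 0x00
After XOR with byte 0x01: 0x01

Answer: 0x02 0x04 0x08 0x10 0x20 0x40 0x80 0x07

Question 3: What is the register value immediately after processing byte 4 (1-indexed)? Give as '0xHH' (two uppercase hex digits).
Answer: 0x41

Derivation:
After byte 1 (0x01): reg=0x07
After byte 2 (0x6D): reg=0x11
After byte 3 (0x8F): reg=0xD3
After byte 4 (0xC8): reg=0x41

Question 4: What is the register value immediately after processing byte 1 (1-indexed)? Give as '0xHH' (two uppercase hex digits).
After byte 1 (0x01): reg=0x07

Answer: 0x07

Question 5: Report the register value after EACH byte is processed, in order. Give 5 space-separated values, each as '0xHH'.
0x07 0x11 0xD3 0x41 0x35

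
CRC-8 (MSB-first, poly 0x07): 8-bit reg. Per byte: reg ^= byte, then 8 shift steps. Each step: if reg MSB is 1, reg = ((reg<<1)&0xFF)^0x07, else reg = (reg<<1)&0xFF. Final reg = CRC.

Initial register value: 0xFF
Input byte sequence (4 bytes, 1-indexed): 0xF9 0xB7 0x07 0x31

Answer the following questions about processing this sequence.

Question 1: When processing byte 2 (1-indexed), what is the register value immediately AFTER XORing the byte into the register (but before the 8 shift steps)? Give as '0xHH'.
Register before byte 2: 0x12
Byte 2: 0xB7
0x12 XOR 0xB7 = 0xA5

Answer: 0xA5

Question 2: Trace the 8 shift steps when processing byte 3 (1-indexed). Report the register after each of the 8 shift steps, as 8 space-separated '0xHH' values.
After byte 1 (0xF9): reg=0x12
After byte 2 (0xB7): reg=0x72
Register before byte 3: 0x72
After XOR with byte 0x07: 0x75

Answer: 0xEA 0xD3 0xA1 0x45 0x8A 0x13 0x26 0x4C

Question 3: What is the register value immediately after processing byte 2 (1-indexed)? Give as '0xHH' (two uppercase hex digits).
Answer: 0x72

Derivation:
After byte 1 (0xF9): reg=0x12
After byte 2 (0xB7): reg=0x72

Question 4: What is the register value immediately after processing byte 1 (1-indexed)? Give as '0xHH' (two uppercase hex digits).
After byte 1 (0xF9): reg=0x12

Answer: 0x12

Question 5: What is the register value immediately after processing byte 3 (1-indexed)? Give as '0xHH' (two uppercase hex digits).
Answer: 0x4C

Derivation:
After byte 1 (0xF9): reg=0x12
After byte 2 (0xB7): reg=0x72
After byte 3 (0x07): reg=0x4C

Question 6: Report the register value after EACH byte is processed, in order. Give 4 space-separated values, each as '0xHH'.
0x12 0x72 0x4C 0x74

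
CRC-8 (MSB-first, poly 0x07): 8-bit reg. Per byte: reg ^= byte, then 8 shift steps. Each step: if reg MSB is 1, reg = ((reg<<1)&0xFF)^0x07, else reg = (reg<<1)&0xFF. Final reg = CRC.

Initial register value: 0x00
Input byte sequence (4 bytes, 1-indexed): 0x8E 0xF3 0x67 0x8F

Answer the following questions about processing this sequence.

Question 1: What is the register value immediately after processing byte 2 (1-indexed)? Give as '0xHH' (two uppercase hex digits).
After byte 1 (0x8E): reg=0xA3
After byte 2 (0xF3): reg=0xB7

Answer: 0xB7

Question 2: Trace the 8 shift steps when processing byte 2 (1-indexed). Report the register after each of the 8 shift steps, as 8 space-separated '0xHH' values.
After byte 1 (0x8E): reg=0xA3
Register before byte 2: 0xA3
After XOR with byte 0xF3: 0x50

Answer: 0xA0 0x47 0x8E 0x1B 0x36 0x6C 0xD8 0xB7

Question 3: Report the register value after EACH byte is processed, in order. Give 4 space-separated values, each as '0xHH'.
0xA3 0xB7 0x3E 0x1E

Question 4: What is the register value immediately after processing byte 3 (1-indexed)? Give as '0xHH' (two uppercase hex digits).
After byte 1 (0x8E): reg=0xA3
After byte 2 (0xF3): reg=0xB7
After byte 3 (0x67): reg=0x3E

Answer: 0x3E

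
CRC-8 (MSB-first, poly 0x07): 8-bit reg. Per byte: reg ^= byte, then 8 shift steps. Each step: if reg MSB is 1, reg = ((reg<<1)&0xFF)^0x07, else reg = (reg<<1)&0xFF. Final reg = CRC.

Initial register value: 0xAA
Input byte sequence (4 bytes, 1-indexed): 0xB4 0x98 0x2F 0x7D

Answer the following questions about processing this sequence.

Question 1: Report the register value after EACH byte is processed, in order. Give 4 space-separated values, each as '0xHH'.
0x5A 0x40 0x0A 0x42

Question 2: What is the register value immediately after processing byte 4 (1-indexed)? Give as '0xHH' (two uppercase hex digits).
After byte 1 (0xB4): reg=0x5A
After byte 2 (0x98): reg=0x40
After byte 3 (0x2F): reg=0x0A
After byte 4 (0x7D): reg=0x42

Answer: 0x42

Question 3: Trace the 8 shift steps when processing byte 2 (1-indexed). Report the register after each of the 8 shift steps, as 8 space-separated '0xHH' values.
Answer: 0x83 0x01 0x02 0x04 0x08 0x10 0x20 0x40

Derivation:
After byte 1 (0xB4): reg=0x5A
Register before byte 2: 0x5A
After XOR with byte 0x98: 0xC2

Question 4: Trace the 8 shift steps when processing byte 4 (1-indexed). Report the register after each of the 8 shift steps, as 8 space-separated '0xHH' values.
After byte 1 (0xB4): reg=0x5A
After byte 2 (0x98): reg=0x40
After byte 3 (0x2F): reg=0x0A
Register before byte 4: 0x0A
After XOR with byte 0x7D: 0x77

Answer: 0xEE 0xDB 0xB1 0x65 0xCA 0x93 0x21 0x42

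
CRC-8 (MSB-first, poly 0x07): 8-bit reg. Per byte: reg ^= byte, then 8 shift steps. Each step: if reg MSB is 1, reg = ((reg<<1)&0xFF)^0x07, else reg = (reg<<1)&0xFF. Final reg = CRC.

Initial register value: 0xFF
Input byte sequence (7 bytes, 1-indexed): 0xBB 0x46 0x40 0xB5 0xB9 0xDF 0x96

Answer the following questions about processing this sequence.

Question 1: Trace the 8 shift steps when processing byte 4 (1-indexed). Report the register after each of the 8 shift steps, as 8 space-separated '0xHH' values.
Answer: 0xF4 0xEF 0xD9 0xB5 0x6D 0xDA 0xB3 0x61

Derivation:
After byte 1 (0xBB): reg=0xDB
After byte 2 (0x46): reg=0xDA
After byte 3 (0x40): reg=0xCF
Register before byte 4: 0xCF
After XOR with byte 0xB5: 0x7A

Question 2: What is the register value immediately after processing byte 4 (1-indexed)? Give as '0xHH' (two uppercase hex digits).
After byte 1 (0xBB): reg=0xDB
After byte 2 (0x46): reg=0xDA
After byte 3 (0x40): reg=0xCF
After byte 4 (0xB5): reg=0x61

Answer: 0x61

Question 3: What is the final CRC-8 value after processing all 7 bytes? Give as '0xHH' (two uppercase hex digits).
After byte 1 (0xBB): reg=0xDB
After byte 2 (0x46): reg=0xDA
After byte 3 (0x40): reg=0xCF
After byte 4 (0xB5): reg=0x61
After byte 5 (0xB9): reg=0x06
After byte 6 (0xDF): reg=0x01
After byte 7 (0x96): reg=0xEC

Answer: 0xEC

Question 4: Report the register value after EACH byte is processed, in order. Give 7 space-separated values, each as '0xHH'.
0xDB 0xDA 0xCF 0x61 0x06 0x01 0xEC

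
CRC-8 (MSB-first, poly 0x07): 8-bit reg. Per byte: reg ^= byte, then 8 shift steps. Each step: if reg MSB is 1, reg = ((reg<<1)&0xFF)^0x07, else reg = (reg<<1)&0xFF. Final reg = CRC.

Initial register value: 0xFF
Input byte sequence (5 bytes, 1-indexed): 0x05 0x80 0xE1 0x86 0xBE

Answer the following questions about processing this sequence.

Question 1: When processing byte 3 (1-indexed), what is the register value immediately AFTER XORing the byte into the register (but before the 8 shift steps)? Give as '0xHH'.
Answer: 0xFE

Derivation:
Register before byte 3: 0x1F
Byte 3: 0xE1
0x1F XOR 0xE1 = 0xFE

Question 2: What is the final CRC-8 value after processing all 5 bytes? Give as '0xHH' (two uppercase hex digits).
Answer: 0xBB

Derivation:
After byte 1 (0x05): reg=0xE8
After byte 2 (0x80): reg=0x1F
After byte 3 (0xE1): reg=0xF4
After byte 4 (0x86): reg=0x59
After byte 5 (0xBE): reg=0xBB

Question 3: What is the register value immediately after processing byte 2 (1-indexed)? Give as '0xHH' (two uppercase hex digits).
Answer: 0x1F

Derivation:
After byte 1 (0x05): reg=0xE8
After byte 2 (0x80): reg=0x1F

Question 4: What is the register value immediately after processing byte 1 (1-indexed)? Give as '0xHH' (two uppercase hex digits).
After byte 1 (0x05): reg=0xE8

Answer: 0xE8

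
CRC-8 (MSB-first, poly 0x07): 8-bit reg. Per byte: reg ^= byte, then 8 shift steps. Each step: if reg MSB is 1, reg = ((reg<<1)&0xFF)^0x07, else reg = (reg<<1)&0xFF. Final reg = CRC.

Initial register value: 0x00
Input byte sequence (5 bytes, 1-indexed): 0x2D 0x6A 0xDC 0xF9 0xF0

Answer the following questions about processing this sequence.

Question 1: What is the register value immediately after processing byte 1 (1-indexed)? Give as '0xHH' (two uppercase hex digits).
After byte 1 (0x2D): reg=0xC3

Answer: 0xC3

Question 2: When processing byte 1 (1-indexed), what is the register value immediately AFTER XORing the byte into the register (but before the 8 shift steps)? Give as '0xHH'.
Answer: 0x2D

Derivation:
Register before byte 1: 0x00
Byte 1: 0x2D
0x00 XOR 0x2D = 0x2D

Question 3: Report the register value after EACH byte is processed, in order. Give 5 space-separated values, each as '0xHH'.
0xC3 0x56 0xBF 0xD5 0xFB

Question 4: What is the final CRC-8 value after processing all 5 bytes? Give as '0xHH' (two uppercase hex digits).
After byte 1 (0x2D): reg=0xC3
After byte 2 (0x6A): reg=0x56
After byte 3 (0xDC): reg=0xBF
After byte 4 (0xF9): reg=0xD5
After byte 5 (0xF0): reg=0xFB

Answer: 0xFB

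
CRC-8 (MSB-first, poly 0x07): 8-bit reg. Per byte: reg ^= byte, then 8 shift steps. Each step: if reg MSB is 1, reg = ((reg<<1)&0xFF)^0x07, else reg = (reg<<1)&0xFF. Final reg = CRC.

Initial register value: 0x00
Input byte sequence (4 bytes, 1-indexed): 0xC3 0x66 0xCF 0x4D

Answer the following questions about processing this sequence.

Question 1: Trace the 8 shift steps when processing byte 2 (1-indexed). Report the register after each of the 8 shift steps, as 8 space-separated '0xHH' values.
Answer: 0x42 0x84 0x0F 0x1E 0x3C 0x78 0xF0 0xE7

Derivation:
After byte 1 (0xC3): reg=0x47
Register before byte 2: 0x47
After XOR with byte 0x66: 0x21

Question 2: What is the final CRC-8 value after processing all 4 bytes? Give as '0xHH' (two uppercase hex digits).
After byte 1 (0xC3): reg=0x47
After byte 2 (0x66): reg=0xE7
After byte 3 (0xCF): reg=0xD8
After byte 4 (0x4D): reg=0xE2

Answer: 0xE2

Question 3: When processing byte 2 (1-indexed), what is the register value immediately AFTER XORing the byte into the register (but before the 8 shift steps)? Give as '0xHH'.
Register before byte 2: 0x47
Byte 2: 0x66
0x47 XOR 0x66 = 0x21

Answer: 0x21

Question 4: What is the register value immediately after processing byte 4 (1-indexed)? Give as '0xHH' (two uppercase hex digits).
Answer: 0xE2

Derivation:
After byte 1 (0xC3): reg=0x47
After byte 2 (0x66): reg=0xE7
After byte 3 (0xCF): reg=0xD8
After byte 4 (0x4D): reg=0xE2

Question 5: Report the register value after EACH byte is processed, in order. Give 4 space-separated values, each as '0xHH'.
0x47 0xE7 0xD8 0xE2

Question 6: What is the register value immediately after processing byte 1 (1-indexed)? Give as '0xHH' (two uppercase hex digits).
After byte 1 (0xC3): reg=0x47

Answer: 0x47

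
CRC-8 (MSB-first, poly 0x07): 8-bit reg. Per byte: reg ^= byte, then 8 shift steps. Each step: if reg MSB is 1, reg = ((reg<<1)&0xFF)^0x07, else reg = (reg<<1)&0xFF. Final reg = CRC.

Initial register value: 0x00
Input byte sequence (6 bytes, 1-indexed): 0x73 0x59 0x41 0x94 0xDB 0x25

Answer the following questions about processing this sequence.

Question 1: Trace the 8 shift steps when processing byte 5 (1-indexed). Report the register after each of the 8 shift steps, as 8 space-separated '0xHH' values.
After byte 1 (0x73): reg=0x5E
After byte 2 (0x59): reg=0x15
After byte 3 (0x41): reg=0xAB
After byte 4 (0x94): reg=0xBD
Register before byte 5: 0xBD
After XOR with byte 0xDB: 0x66

Answer: 0xCC 0x9F 0x39 0x72 0xE4 0xCF 0x99 0x35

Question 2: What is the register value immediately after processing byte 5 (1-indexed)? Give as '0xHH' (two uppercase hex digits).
Answer: 0x35

Derivation:
After byte 1 (0x73): reg=0x5E
After byte 2 (0x59): reg=0x15
After byte 3 (0x41): reg=0xAB
After byte 4 (0x94): reg=0xBD
After byte 5 (0xDB): reg=0x35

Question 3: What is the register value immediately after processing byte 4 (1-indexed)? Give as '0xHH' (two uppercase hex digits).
Answer: 0xBD

Derivation:
After byte 1 (0x73): reg=0x5E
After byte 2 (0x59): reg=0x15
After byte 3 (0x41): reg=0xAB
After byte 4 (0x94): reg=0xBD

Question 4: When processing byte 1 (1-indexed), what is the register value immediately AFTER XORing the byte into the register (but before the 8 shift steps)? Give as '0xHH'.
Register before byte 1: 0x00
Byte 1: 0x73
0x00 XOR 0x73 = 0x73

Answer: 0x73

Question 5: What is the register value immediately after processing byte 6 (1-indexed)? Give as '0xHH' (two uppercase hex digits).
After byte 1 (0x73): reg=0x5E
After byte 2 (0x59): reg=0x15
After byte 3 (0x41): reg=0xAB
After byte 4 (0x94): reg=0xBD
After byte 5 (0xDB): reg=0x35
After byte 6 (0x25): reg=0x70

Answer: 0x70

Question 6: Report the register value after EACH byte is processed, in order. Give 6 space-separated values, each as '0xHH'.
0x5E 0x15 0xAB 0xBD 0x35 0x70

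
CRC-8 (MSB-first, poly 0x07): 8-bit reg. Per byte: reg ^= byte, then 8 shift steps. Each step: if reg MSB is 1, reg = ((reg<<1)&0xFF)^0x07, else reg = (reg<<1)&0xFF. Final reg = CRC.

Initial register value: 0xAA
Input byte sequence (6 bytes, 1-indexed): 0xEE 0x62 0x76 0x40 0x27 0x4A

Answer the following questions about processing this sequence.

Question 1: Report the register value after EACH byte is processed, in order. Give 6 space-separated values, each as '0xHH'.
0xDB 0x26 0xB7 0xCB 0x8A 0x4E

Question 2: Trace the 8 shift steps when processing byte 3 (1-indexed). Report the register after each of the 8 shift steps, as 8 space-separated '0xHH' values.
Answer: 0xA0 0x47 0x8E 0x1B 0x36 0x6C 0xD8 0xB7

Derivation:
After byte 1 (0xEE): reg=0xDB
After byte 2 (0x62): reg=0x26
Register before byte 3: 0x26
After XOR with byte 0x76: 0x50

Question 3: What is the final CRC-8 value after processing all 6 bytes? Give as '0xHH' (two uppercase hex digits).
After byte 1 (0xEE): reg=0xDB
After byte 2 (0x62): reg=0x26
After byte 3 (0x76): reg=0xB7
After byte 4 (0x40): reg=0xCB
After byte 5 (0x27): reg=0x8A
After byte 6 (0x4A): reg=0x4E

Answer: 0x4E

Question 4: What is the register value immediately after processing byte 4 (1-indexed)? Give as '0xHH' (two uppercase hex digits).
Answer: 0xCB

Derivation:
After byte 1 (0xEE): reg=0xDB
After byte 2 (0x62): reg=0x26
After byte 3 (0x76): reg=0xB7
After byte 4 (0x40): reg=0xCB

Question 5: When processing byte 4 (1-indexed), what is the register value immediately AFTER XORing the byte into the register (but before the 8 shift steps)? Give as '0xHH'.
Register before byte 4: 0xB7
Byte 4: 0x40
0xB7 XOR 0x40 = 0xF7

Answer: 0xF7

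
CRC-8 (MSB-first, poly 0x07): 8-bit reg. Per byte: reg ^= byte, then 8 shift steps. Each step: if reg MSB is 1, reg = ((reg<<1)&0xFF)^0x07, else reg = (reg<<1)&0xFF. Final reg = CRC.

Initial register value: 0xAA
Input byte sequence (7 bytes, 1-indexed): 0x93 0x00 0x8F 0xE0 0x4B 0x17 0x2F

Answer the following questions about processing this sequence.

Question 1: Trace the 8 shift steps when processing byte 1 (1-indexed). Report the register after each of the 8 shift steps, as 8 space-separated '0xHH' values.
Answer: 0x72 0xE4 0xCF 0x99 0x35 0x6A 0xD4 0xAF

Derivation:
Register before byte 1: 0xAA
After XOR with byte 0x93: 0x39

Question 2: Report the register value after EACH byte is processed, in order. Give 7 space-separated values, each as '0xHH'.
0xAF 0x44 0x7F 0xD4 0xD4 0x47 0x1F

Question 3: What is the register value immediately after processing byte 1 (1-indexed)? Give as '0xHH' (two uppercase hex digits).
After byte 1 (0x93): reg=0xAF

Answer: 0xAF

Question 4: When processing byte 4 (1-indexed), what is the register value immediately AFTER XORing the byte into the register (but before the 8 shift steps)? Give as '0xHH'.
Answer: 0x9F

Derivation:
Register before byte 4: 0x7F
Byte 4: 0xE0
0x7F XOR 0xE0 = 0x9F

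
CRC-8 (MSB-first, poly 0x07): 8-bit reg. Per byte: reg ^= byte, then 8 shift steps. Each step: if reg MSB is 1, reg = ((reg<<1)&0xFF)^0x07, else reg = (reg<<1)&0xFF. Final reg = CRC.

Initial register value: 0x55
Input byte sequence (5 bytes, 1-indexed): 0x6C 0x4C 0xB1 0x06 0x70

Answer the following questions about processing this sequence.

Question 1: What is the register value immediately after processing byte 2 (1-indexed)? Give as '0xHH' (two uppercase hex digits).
Answer: 0xA7

Derivation:
After byte 1 (0x6C): reg=0xAF
After byte 2 (0x4C): reg=0xA7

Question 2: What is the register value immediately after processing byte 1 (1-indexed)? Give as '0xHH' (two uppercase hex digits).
After byte 1 (0x6C): reg=0xAF

Answer: 0xAF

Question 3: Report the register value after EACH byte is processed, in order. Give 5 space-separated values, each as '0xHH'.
0xAF 0xA7 0x62 0x3B 0xF6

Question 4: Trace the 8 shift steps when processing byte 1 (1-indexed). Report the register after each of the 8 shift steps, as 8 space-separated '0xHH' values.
Register before byte 1: 0x55
After XOR with byte 0x6C: 0x39

Answer: 0x72 0xE4 0xCF 0x99 0x35 0x6A 0xD4 0xAF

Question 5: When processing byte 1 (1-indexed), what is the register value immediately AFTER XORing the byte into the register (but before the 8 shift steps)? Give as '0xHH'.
Register before byte 1: 0x55
Byte 1: 0x6C
0x55 XOR 0x6C = 0x39

Answer: 0x39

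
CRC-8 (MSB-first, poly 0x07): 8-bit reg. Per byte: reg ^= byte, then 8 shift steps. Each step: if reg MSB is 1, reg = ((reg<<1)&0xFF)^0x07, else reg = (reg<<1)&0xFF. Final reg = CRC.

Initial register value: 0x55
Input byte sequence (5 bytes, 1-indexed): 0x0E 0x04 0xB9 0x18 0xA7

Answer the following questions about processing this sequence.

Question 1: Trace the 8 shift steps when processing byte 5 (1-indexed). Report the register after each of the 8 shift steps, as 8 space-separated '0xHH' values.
Answer: 0x87 0x09 0x12 0x24 0x48 0x90 0x27 0x4E

Derivation:
After byte 1 (0x0E): reg=0x86
After byte 2 (0x04): reg=0x87
After byte 3 (0xB9): reg=0xBA
After byte 4 (0x18): reg=0x67
Register before byte 5: 0x67
After XOR with byte 0xA7: 0xC0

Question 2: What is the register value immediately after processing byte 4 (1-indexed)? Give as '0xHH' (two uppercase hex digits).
After byte 1 (0x0E): reg=0x86
After byte 2 (0x04): reg=0x87
After byte 3 (0xB9): reg=0xBA
After byte 4 (0x18): reg=0x67

Answer: 0x67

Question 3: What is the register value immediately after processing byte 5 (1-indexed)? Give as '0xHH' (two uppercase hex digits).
After byte 1 (0x0E): reg=0x86
After byte 2 (0x04): reg=0x87
After byte 3 (0xB9): reg=0xBA
After byte 4 (0x18): reg=0x67
After byte 5 (0xA7): reg=0x4E

Answer: 0x4E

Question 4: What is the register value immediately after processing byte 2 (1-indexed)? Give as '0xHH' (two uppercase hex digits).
Answer: 0x87

Derivation:
After byte 1 (0x0E): reg=0x86
After byte 2 (0x04): reg=0x87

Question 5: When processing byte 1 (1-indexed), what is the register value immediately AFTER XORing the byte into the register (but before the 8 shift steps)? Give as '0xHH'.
Register before byte 1: 0x55
Byte 1: 0x0E
0x55 XOR 0x0E = 0x5B

Answer: 0x5B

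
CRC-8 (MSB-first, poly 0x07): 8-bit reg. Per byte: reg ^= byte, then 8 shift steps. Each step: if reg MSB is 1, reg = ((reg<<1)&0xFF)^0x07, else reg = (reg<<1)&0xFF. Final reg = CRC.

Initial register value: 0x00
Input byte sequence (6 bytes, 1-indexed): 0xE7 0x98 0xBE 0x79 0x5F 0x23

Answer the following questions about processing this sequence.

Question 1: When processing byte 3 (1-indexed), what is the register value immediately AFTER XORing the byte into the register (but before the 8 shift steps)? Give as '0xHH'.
Register before byte 3: 0xE9
Byte 3: 0xBE
0xE9 XOR 0xBE = 0x57

Answer: 0x57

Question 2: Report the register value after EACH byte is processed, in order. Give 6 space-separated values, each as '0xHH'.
0xBB 0xE9 0xA2 0x0F 0xB7 0xE5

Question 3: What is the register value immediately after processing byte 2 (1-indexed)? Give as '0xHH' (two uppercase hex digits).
Answer: 0xE9

Derivation:
After byte 1 (0xE7): reg=0xBB
After byte 2 (0x98): reg=0xE9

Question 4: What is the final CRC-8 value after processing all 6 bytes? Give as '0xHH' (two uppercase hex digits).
After byte 1 (0xE7): reg=0xBB
After byte 2 (0x98): reg=0xE9
After byte 3 (0xBE): reg=0xA2
After byte 4 (0x79): reg=0x0F
After byte 5 (0x5F): reg=0xB7
After byte 6 (0x23): reg=0xE5

Answer: 0xE5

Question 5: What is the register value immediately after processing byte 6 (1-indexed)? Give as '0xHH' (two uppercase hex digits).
Answer: 0xE5

Derivation:
After byte 1 (0xE7): reg=0xBB
After byte 2 (0x98): reg=0xE9
After byte 3 (0xBE): reg=0xA2
After byte 4 (0x79): reg=0x0F
After byte 5 (0x5F): reg=0xB7
After byte 6 (0x23): reg=0xE5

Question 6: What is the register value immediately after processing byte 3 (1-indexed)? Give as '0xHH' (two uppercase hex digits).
After byte 1 (0xE7): reg=0xBB
After byte 2 (0x98): reg=0xE9
After byte 3 (0xBE): reg=0xA2

Answer: 0xA2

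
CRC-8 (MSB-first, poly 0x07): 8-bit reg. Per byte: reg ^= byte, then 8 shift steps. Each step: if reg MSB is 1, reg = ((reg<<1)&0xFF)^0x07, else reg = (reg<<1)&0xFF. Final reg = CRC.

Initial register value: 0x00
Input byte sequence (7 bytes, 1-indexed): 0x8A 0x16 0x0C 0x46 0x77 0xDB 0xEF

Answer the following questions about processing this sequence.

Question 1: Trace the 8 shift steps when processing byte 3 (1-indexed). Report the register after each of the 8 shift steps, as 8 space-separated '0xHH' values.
After byte 1 (0x8A): reg=0xBF
After byte 2 (0x16): reg=0x56
Register before byte 3: 0x56
After XOR with byte 0x0C: 0x5A

Answer: 0xB4 0x6F 0xDE 0xBB 0x71 0xE2 0xC3 0x81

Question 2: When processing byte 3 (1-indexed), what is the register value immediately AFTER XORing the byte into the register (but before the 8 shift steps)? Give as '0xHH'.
Answer: 0x5A

Derivation:
Register before byte 3: 0x56
Byte 3: 0x0C
0x56 XOR 0x0C = 0x5A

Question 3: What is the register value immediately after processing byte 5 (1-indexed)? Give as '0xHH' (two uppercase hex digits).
Answer: 0xC4

Derivation:
After byte 1 (0x8A): reg=0xBF
After byte 2 (0x16): reg=0x56
After byte 3 (0x0C): reg=0x81
After byte 4 (0x46): reg=0x5B
After byte 5 (0x77): reg=0xC4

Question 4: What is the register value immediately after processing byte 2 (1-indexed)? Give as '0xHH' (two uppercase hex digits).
Answer: 0x56

Derivation:
After byte 1 (0x8A): reg=0xBF
After byte 2 (0x16): reg=0x56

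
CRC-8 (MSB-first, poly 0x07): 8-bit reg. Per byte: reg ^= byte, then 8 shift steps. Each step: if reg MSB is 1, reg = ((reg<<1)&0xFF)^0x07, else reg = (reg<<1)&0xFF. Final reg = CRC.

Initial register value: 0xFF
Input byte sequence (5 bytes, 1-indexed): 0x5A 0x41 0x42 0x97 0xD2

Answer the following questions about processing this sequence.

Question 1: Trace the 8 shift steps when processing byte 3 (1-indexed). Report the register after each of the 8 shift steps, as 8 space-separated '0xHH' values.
Answer: 0xB1 0x65 0xCA 0x93 0x21 0x42 0x84 0x0F

Derivation:
After byte 1 (0x5A): reg=0x72
After byte 2 (0x41): reg=0x99
Register before byte 3: 0x99
After XOR with byte 0x42: 0xDB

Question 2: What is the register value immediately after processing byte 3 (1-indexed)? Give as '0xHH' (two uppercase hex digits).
Answer: 0x0F

Derivation:
After byte 1 (0x5A): reg=0x72
After byte 2 (0x41): reg=0x99
After byte 3 (0x42): reg=0x0F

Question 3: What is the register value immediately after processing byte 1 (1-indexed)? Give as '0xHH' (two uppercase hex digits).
Answer: 0x72

Derivation:
After byte 1 (0x5A): reg=0x72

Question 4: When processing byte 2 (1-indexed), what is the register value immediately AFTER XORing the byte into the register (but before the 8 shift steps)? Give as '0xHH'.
Register before byte 2: 0x72
Byte 2: 0x41
0x72 XOR 0x41 = 0x33

Answer: 0x33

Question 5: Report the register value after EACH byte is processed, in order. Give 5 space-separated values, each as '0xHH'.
0x72 0x99 0x0F 0xC1 0x79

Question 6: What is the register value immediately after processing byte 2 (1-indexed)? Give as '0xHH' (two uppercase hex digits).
Answer: 0x99

Derivation:
After byte 1 (0x5A): reg=0x72
After byte 2 (0x41): reg=0x99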